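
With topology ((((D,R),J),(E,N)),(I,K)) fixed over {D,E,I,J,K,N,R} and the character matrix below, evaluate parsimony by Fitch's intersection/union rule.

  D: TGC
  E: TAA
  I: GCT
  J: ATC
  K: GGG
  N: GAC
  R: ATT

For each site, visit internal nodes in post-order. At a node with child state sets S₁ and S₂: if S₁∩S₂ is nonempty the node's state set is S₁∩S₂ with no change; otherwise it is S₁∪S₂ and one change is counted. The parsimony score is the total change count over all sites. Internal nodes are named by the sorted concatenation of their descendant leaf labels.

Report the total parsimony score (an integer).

[col 0] DR: children D:{T}, R:{A} ∪→ {A,T}; cost 1
[col 0] DJR: children DR:{A,T}, J:{A} ∩→ {A}; cost 0
[col 0] EN: children E:{T}, N:{G} ∪→ {G,T}; cost 1
[col 0] DEJNR: children DJR:{A}, EN:{G,T} ∪→ {A,G,T}; cost 1
[col 0] IK: children I:{G}, K:{G} ∩→ {G}; cost 0
[col 0] DEIJKNR: children DEJNR:{A,G,T}, IK:{G} ∩→ {G}; cost 0
[col 1] DR: children D:{G}, R:{T} ∪→ {G,T}; cost 1
[col 1] DJR: children DR:{G,T}, J:{T} ∩→ {T}; cost 0
[col 1] EN: children E:{A}, N:{A} ∩→ {A}; cost 0
[col 1] DEJNR: children DJR:{T}, EN:{A} ∪→ {A,T}; cost 1
[col 1] IK: children I:{C}, K:{G} ∪→ {C,G}; cost 1
[col 1] DEIJKNR: children DEJNR:{A,T}, IK:{C,G} ∪→ {A,C,G,T}; cost 1
[col 2] DR: children D:{C}, R:{T} ∪→ {C,T}; cost 1
[col 2] DJR: children DR:{C,T}, J:{C} ∩→ {C}; cost 0
[col 2] EN: children E:{A}, N:{C} ∪→ {A,C}; cost 1
[col 2] DEJNR: children DJR:{C}, EN:{A,C} ∩→ {C}; cost 0
[col 2] IK: children I:{T}, K:{G} ∪→ {G,T}; cost 1
[col 2] DEIJKNR: children DEJNR:{C}, IK:{G,T} ∪→ {C,G,T}; cost 1
per-site changes: [3, 4, 4]; total = 11

11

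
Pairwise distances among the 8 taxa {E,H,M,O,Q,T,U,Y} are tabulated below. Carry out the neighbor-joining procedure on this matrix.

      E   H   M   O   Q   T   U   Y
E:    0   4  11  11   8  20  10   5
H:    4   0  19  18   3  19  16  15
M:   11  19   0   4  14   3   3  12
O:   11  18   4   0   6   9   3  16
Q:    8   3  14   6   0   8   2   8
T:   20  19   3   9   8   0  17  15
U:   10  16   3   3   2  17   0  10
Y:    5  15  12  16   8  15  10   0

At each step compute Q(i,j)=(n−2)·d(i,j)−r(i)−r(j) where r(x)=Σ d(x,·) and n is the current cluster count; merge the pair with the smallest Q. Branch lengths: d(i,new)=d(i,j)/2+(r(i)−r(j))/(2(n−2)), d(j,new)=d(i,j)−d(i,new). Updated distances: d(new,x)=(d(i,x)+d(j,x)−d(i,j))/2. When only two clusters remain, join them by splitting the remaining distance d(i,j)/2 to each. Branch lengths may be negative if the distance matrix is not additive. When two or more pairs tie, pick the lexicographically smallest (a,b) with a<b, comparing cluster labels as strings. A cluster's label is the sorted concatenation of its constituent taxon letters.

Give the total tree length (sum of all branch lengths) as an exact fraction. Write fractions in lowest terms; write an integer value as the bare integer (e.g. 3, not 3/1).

1773/64

iteration 1: select E,H (d=4, Q=-139); attach at lengths (-1/12, 49/12); label the merged cluster EH
  updated: d(EH,M)=13, d(EH,O)=25/2, d(EH,Q)=7/2, d(EH,T)=35/2, d(EH,U)=11, d(EH,Y)=8
iteration 2: select M,T (d=3, Q=-207/2); attach at lengths (-11/20, 71/20); label the merged cluster MT
  updated: d(EH,MT)=55/4, d(MT,O)=5, d(MT,Q)=19/2, d(MT,U)=17/2, d(MT,Y)=12
iteration 3: select MT,O (d=5, Q=-285/4); attach at lengths (105/32, 55/32); label the merged cluster MOT
  updated: d(EH,MOT)=85/8, d(MOT,Q)=21/4, d(MOT,U)=13/4, d(MOT,Y)=23/2
iteration 4: select MOT,U (d=13/4, Q=-377/8); attach at lengths (113/48, 43/48); label the merged cluster MOTU
  updated: d(EH,MOTU)=147/16, d(MOTU,Q)=2, d(MOTU,Y)=73/8
iteration 5: select EH,Y (d=8, Q=-477/16); attach at lengths (185/64, 327/64); label the merged cluster EHY
  updated: d(EHY,MOTU)=165/32, d(EHY,Q)=7/4
iteration 6: select EHY,MOTU (d=165/32, Q=-285/32); attach at lengths (157/64, 173/64); label the merged cluster EHMOTUY
  updated: d(EHMOTUY,Q)=-45/64
iteration 7: select EHMOTUY,Q (d=-45/64); attach at lengths (-45/128, -45/128); label the merged cluster EHMOQTUY
final tree: ((((E:-1/12,H:49/12):185/64,Y:327/64):157/64,(((M:-11/20,T:71/20):105/32,O:55/32):113/48,U:43/48):173/64):-45/128,Q:-45/128)
total length: 1773/64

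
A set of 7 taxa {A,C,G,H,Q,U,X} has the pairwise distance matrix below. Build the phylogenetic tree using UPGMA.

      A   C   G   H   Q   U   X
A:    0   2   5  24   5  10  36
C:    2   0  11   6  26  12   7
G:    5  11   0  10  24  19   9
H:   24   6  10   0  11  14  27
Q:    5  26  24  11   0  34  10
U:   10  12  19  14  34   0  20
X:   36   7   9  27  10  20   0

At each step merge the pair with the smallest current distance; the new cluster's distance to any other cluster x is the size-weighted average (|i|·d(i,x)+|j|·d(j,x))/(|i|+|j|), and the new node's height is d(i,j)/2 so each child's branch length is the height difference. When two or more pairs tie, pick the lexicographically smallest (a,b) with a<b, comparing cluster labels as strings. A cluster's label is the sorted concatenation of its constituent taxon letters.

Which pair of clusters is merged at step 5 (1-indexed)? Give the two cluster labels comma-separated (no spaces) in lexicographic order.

ACGH,U

iteration 1: select A,C (d=2); attach at lengths (1, 1); label the merged cluster AC
  updated: d(AC,G)=8, d(AC,H)=15, d(AC,Q)=31/2, d(AC,U)=11, d(AC,X)=43/2
iteration 2: select AC,G (d=8); attach at lengths (3, 4); label the merged cluster ACG
  updated: d(ACG,H)=40/3, d(ACG,Q)=55/3, d(ACG,U)=41/3, d(ACG,X)=52/3
iteration 3: select Q,X (d=10); attach at lengths (5, 5); label the merged cluster QX
  updated: d(ACG,QX)=107/6, d(H,QX)=19, d(QX,U)=27
iteration 4: select ACG,H (d=40/3); attach at lengths (8/3, 20/3); label the merged cluster ACGH
  updated: d(ACGH,QX)=145/8, d(ACGH,U)=55/4
iteration 5: select ACGH,U (d=55/4); attach at lengths (5/24, 55/8); label the merged cluster ACGHU
  updated: d(ACGHU,QX)=199/10
iteration 6: select ACGHU,QX (d=199/10); attach at lengths (123/40, 99/20); label the merged cluster ACGHQUX
final tree: (((((A:1,C:1):3,G:4):8/3,H:20/3):5/24,U:55/8):123/40,(Q:5,X:5):99/20)
total length: 5213/120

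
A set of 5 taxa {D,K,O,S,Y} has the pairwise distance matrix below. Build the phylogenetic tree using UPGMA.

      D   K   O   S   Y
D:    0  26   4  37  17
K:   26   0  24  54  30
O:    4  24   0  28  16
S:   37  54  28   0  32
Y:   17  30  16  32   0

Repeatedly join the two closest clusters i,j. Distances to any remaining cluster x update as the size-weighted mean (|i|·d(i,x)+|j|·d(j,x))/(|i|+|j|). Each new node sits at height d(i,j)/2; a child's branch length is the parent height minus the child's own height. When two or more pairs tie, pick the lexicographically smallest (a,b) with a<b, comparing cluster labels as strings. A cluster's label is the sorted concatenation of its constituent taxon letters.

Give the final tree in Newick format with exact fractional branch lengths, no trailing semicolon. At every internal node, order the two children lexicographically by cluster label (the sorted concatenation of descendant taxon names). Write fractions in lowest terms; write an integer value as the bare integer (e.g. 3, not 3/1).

step 1: merge (D,O) at d=4; branch lengths D→2, O→2; new cluster DO
  updated: d(DO,K)=25, d(DO,S)=65/2, d(DO,Y)=33/2
step 2: merge (DO,Y) at d=33/2; branch lengths DO→25/4, Y→33/4; new cluster DOY
  updated: d(DOY,K)=80/3, d(DOY,S)=97/3
step 3: merge (DOY,K) at d=80/3; branch lengths DOY→61/12, K→40/3; new cluster DKOY
  updated: d(DKOY,S)=151/4
step 4: merge (DKOY,S) at d=151/4; branch lengths DKOY→133/24, S→151/8; new cluster DKOSY
final tree: ((((D:2,O:2):25/4,Y:33/4):61/12,K:40/3):133/24,S:151/8)
total length: 184/3

((((D:2,O:2):25/4,Y:33/4):61/12,K:40/3):133/24,S:151/8)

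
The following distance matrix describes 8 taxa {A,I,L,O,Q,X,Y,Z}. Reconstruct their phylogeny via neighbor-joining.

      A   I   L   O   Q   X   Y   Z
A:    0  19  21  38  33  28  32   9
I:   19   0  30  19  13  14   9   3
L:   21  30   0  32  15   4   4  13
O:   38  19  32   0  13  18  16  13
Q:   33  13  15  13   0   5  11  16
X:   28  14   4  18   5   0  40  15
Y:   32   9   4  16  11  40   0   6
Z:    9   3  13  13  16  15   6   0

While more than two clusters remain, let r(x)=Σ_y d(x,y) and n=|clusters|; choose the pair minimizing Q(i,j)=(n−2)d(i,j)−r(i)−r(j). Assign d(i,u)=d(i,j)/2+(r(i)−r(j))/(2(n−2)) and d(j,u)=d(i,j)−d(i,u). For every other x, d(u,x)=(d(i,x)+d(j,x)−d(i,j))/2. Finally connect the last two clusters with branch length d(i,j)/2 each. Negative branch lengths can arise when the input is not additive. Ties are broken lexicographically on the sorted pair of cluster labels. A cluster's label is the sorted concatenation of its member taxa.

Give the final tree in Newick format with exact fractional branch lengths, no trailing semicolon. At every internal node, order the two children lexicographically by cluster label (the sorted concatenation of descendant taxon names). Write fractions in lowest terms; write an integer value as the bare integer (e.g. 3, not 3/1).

(((((A:279/20,Z:-99/20):215/48,I:97/48):247/64,Y:297/64):135/64,((L:19/12,X:29/12):203/32,Q:53/32):255/64):641/128,O:641/128)

step 1: merge (L,X) at d=4, Q=-219; branch lengths L→19/12, X→29/12; new cluster LX
  updated: d(A,LX)=45/2, d(I,LX)=20, d(LX,O)=23, d(LX,Q)=8, d(LX,Y)=20, d(LX,Z)=12
step 2: merge (A,Z) at d=9, Q=-335/2; branch lengths A→279/20, Z→-99/20; new cluster AZ
  updated: d(AZ,I)=13/2, d(AZ,LX)=51/4, d(AZ,O)=21, d(AZ,Q)=20, d(AZ,Y)=29/2
step 3: merge (LX,Q) at d=8, Q=-467/4; branch lengths LX→203/32, Q→53/32; new cluster LQX
  updated: d(AZ,LQX)=99/8, d(I,LQX)=25/2, d(LQX,O)=14, d(LQX,Y)=23/2
step 4: merge (AZ,I) at d=13/2, Q=-655/8; branch lengths AZ→215/48, I→97/48; new cluster AIZ
  updated: d(AIZ,LQX)=147/16, d(AIZ,O)=67/4, d(AIZ,Y)=17/2
step 5: merge (AIZ,Y) at d=17/2, Q=-855/16; branch lengths AIZ→247/64, Y→297/64; new cluster AIYZ
  updated: d(AIYZ,LQX)=195/32, d(AIYZ,O)=97/8
step 6: merge (AIYZ,LQX) at d=195/32, Q=-1031/32; branch lengths AIYZ→135/64, LQX→255/64; new cluster AILQXYZ
  updated: d(AILQXYZ,O)=641/64
step 7: merge (AILQXYZ,O) at d=641/64; branch lengths AILQXYZ→641/128, O→641/128; new cluster AILOQXYZ
final tree: (((((A:279/20,Z:-99/20):215/48,I:97/48):247/64,Y:297/64):135/64,((L:19/12,X:29/12):203/32,Q:53/32):255/64):641/128,O:641/128)
total length: 3335/64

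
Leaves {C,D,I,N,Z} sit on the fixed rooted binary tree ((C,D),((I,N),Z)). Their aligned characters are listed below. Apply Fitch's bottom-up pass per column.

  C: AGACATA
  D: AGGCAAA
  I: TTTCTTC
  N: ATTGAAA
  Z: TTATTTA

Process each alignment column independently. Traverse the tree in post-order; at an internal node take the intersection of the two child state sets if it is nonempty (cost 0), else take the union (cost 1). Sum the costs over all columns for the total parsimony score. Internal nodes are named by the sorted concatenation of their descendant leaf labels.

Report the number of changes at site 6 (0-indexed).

1

site 0, node CD: C={A} ∩ D={A} → {A} (+0)
site 0, node IN: I={T} ∪ N={A} → {A,T} (+1)
site 0, node INZ: IN={A,T} ∩ Z={T} → {T} (+0)
site 0, node CDINZ: CD={A} ∪ INZ={T} → {A,T} (+1)
site 1, node CD: C={G} ∩ D={G} → {G} (+0)
site 1, node IN: I={T} ∩ N={T} → {T} (+0)
site 1, node INZ: IN={T} ∩ Z={T} → {T} (+0)
site 1, node CDINZ: CD={G} ∪ INZ={T} → {G,T} (+1)
site 2, node CD: C={A} ∪ D={G} → {A,G} (+1)
site 2, node IN: I={T} ∩ N={T} → {T} (+0)
site 2, node INZ: IN={T} ∪ Z={A} → {A,T} (+1)
site 2, node CDINZ: CD={A,G} ∩ INZ={A,T} → {A} (+0)
site 3, node CD: C={C} ∩ D={C} → {C} (+0)
site 3, node IN: I={C} ∪ N={G} → {C,G} (+1)
site 3, node INZ: IN={C,G} ∪ Z={T} → {C,G,T} (+1)
site 3, node CDINZ: CD={C} ∩ INZ={C,G,T} → {C} (+0)
site 4, node CD: C={A} ∩ D={A} → {A} (+0)
site 4, node IN: I={T} ∪ N={A} → {A,T} (+1)
site 4, node INZ: IN={A,T} ∩ Z={T} → {T} (+0)
site 4, node CDINZ: CD={A} ∪ INZ={T} → {A,T} (+1)
site 5, node CD: C={T} ∪ D={A} → {A,T} (+1)
site 5, node IN: I={T} ∪ N={A} → {A,T} (+1)
site 5, node INZ: IN={A,T} ∩ Z={T} → {T} (+0)
site 5, node CDINZ: CD={A,T} ∩ INZ={T} → {T} (+0)
site 6, node CD: C={A} ∩ D={A} → {A} (+0)
site 6, node IN: I={C} ∪ N={A} → {A,C} (+1)
site 6, node INZ: IN={A,C} ∩ Z={A} → {A} (+0)
site 6, node CDINZ: CD={A} ∩ INZ={A} → {A} (+0)
per-site changes: [2, 1, 2, 2, 2, 2, 1]; total = 12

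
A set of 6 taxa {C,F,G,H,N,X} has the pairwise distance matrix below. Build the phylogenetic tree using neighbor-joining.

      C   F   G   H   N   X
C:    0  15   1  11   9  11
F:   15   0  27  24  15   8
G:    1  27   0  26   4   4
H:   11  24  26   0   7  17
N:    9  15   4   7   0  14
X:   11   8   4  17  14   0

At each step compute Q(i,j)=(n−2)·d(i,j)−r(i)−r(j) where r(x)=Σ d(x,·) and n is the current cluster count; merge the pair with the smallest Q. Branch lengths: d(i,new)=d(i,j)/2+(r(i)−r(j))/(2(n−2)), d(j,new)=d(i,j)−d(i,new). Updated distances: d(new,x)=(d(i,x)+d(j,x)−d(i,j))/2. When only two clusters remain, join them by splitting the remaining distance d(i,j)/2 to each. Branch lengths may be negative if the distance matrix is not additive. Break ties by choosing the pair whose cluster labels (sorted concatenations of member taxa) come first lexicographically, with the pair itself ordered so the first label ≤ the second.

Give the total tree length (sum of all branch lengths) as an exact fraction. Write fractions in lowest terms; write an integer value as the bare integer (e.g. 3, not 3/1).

241/8

1. join F+X (d=8, Q=-111) ⇒ FX; edges |F|=67/8, |X|=-3/8
  updated: d(C,FX)=9, d(FX,G)=23/2, d(FX,H)=33/2, d(FX,N)=21/2
2. join H+N (d=7, Q=-70) ⇒ HN; edges |H|=17/2, |N|=-3/2
  updated: d(C,HN)=13/2, d(FX,HN)=10, d(G,HN)=23/2
3. join C+G (d=1, Q=-77/2) ⇒ CG; edges |C|=-11/8, |G|=19/8
  updated: d(CG,FX)=39/4, d(CG,HN)=17/2
4. join CG+FX (d=39/4, Q=-113/4) ⇒ CFGX; edges |CG|=33/8, |FX|=45/8
  updated: d(CFGX,HN)=35/8
5. join CFGX+HN (d=35/8) ⇒ CFGHNX; edges |CFGX|=35/16, |HN|=35/16
final tree: (((C:-11/8,G:19/8):33/8,(F:67/8,X:-3/8):45/8):35/16,(H:17/2,N:-3/2):35/16)
total length: 241/8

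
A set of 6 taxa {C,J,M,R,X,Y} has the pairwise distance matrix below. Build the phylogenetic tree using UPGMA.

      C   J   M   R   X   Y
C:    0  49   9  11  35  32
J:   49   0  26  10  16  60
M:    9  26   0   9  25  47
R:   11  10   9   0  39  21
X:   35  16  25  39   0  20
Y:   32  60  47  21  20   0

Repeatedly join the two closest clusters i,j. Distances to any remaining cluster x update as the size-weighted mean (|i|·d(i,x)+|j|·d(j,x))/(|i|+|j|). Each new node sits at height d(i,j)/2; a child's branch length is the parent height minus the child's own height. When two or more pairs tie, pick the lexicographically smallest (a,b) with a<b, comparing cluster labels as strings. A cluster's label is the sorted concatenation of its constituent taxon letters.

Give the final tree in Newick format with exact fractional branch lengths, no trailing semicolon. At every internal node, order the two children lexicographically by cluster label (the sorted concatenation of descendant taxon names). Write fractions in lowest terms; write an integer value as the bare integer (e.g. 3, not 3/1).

((((C:9/2,M:9/2):1/2,R:5):31/3,(J:8,X:8):22/3):8/3,Y:18)

step 1: merge (C,M) at d=9; branch lengths C→9/2, M→9/2; new cluster CM
  updated: d(CM,J)=75/2, d(CM,R)=10, d(CM,X)=30, d(CM,Y)=79/2
step 2: merge (CM,R) at d=10; branch lengths CM→1/2, R→5; new cluster CMR
  updated: d(CMR,J)=85/3, d(CMR,X)=33, d(CMR,Y)=100/3
step 3: merge (J,X) at d=16; branch lengths J→8, X→8; new cluster JX
  updated: d(CMR,JX)=92/3, d(JX,Y)=40
step 4: merge (CMR,JX) at d=92/3; branch lengths CMR→31/3, JX→22/3; new cluster CJMRX
  updated: d(CJMRX,Y)=36
step 5: merge (CJMRX,Y) at d=36; branch lengths CJMRX→8/3, Y→18; new cluster CJMRXY
final tree: ((((C:9/2,M:9/2):1/2,R:5):31/3,(J:8,X:8):22/3):8/3,Y:18)
total length: 413/6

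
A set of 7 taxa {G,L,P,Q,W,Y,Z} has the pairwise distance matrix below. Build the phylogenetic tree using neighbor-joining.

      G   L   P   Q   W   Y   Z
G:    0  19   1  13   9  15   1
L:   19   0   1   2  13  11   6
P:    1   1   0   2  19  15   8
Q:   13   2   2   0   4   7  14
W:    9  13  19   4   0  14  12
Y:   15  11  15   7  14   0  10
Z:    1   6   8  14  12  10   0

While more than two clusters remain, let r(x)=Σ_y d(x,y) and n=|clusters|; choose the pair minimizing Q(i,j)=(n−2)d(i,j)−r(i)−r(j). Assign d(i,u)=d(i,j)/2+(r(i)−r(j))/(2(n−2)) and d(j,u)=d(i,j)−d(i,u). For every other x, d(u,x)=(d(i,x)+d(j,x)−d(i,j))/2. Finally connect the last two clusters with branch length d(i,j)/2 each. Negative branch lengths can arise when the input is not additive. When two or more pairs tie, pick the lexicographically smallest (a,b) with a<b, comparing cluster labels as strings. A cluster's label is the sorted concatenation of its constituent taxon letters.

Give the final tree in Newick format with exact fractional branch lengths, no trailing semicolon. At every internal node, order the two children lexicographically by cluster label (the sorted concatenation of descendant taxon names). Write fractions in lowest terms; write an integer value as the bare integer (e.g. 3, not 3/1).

1. join G+Z (d=1, Q=-104) ⇒ GZ; edges |G|=6/5, |Z|=-1/5
  updated: d(GZ,L)=12, d(GZ,P)=4, d(GZ,Q)=13, d(GZ,W)=10, d(GZ,Y)=12
2. join GZ+P (d=4, Q=-76) ⇒ GPZ; edges |GZ|=13/4, |P|=3/4
  updated: d(GPZ,L)=9/2, d(GPZ,Q)=11/2, d(GPZ,W)=25/2, d(GPZ,Y)=23/2
3. join GPZ+L (d=9/2, Q=-51) ⇒ GLPZ; edges |GPZ|=17/6, |L|=5/3
  updated: d(GLPZ,Q)=3/2, d(GLPZ,W)=21/2, d(GLPZ,Y)=9
4. join GLPZ+Y (d=9, Q=-33) ⇒ GLPYZ; edges |GLPZ|=9/4, |Y|=27/4
  updated: d(GLPYZ,Q)=-1/4, d(GLPYZ,W)=31/4
5. join GLPYZ+Q (d=-1/4, Q=-23/2) ⇒ GLPQYZ; edges |GLPYZ|=7/4, |Q|=-2
  updated: d(GLPQYZ,W)=6
6. join GLPQYZ+W (d=6) ⇒ GLPQWYZ; edges |GLPQYZ|=3, |W|=3
final tree: ((((((G:6/5,Z:-1/5):13/4,P:3/4):17/6,L:5/3):9/4,Y:27/4):7/4,Q:-2):3,W:3)
total length: 97/4

((((((G:6/5,Z:-1/5):13/4,P:3/4):17/6,L:5/3):9/4,Y:27/4):7/4,Q:-2):3,W:3)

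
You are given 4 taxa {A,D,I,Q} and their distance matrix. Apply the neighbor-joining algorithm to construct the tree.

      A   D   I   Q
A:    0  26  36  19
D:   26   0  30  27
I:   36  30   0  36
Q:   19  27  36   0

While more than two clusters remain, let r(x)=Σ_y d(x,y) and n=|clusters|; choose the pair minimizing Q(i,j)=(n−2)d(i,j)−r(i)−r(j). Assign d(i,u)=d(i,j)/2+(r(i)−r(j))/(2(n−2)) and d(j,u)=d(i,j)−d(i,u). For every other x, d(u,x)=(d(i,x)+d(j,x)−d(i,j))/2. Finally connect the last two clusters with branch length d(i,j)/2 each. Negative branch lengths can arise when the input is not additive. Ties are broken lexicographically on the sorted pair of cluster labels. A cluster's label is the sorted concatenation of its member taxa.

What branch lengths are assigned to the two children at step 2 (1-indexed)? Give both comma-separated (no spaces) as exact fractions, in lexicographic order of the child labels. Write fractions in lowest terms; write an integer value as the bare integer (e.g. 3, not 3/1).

iteration 1: select A,Q (d=19, Q=-125); attach at lengths (37/4, 39/4); label the merged cluster AQ
  updated: d(AQ,D)=17, d(AQ,I)=53/2
iteration 2: select AQ,D (d=17, Q=-147/2); attach at lengths (27/4, 41/4); label the merged cluster ADQ
  updated: d(ADQ,I)=79/4
iteration 3: select ADQ,I (d=79/4); attach at lengths (79/8, 79/8); label the merged cluster ADIQ
final tree: (((A:37/4,Q:39/4):27/4,D:41/4):79/8,I:79/8)
total length: 223/4

27/4,41/4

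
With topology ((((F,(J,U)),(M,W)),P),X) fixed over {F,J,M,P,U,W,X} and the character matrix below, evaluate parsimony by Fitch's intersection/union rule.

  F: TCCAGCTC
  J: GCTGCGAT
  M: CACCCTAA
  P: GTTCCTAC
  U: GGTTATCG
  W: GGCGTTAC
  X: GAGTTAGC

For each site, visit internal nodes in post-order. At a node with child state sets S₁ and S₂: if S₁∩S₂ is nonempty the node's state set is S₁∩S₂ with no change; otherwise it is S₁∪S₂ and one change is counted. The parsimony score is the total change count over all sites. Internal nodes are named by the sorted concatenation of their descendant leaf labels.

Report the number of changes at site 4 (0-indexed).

4

[col 0] JU: children J:{G}, U:{G} ∩→ {G}; cost 0
[col 0] FJU: children F:{T}, JU:{G} ∪→ {G,T}; cost 1
[col 0] MW: children M:{C}, W:{G} ∪→ {C,G}; cost 1
[col 0] FJMUW: children FJU:{G,T}, MW:{C,G} ∩→ {G}; cost 0
[col 0] FJMPUW: children FJMUW:{G}, P:{G} ∩→ {G}; cost 0
[col 0] FJMPUWX: children FJMPUW:{G}, X:{G} ∩→ {G}; cost 0
[col 1] JU: children J:{C}, U:{G} ∪→ {C,G}; cost 1
[col 1] FJU: children F:{C}, JU:{C,G} ∩→ {C}; cost 0
[col 1] MW: children M:{A}, W:{G} ∪→ {A,G}; cost 1
[col 1] FJMUW: children FJU:{C}, MW:{A,G} ∪→ {A,C,G}; cost 1
[col 1] FJMPUW: children FJMUW:{A,C,G}, P:{T} ∪→ {A,C,G,T}; cost 1
[col 1] FJMPUWX: children FJMPUW:{A,C,G,T}, X:{A} ∩→ {A}; cost 0
[col 2] JU: children J:{T}, U:{T} ∩→ {T}; cost 0
[col 2] FJU: children F:{C}, JU:{T} ∪→ {C,T}; cost 1
[col 2] MW: children M:{C}, W:{C} ∩→ {C}; cost 0
[col 2] FJMUW: children FJU:{C,T}, MW:{C} ∩→ {C}; cost 0
[col 2] FJMPUW: children FJMUW:{C}, P:{T} ∪→ {C,T}; cost 1
[col 2] FJMPUWX: children FJMPUW:{C,T}, X:{G} ∪→ {C,G,T}; cost 1
[col 3] JU: children J:{G}, U:{T} ∪→ {G,T}; cost 1
[col 3] FJU: children F:{A}, JU:{G,T} ∪→ {A,G,T}; cost 1
[col 3] MW: children M:{C}, W:{G} ∪→ {C,G}; cost 1
[col 3] FJMUW: children FJU:{A,G,T}, MW:{C,G} ∩→ {G}; cost 0
[col 3] FJMPUW: children FJMUW:{G}, P:{C} ∪→ {C,G}; cost 1
[col 3] FJMPUWX: children FJMPUW:{C,G}, X:{T} ∪→ {C,G,T}; cost 1
[col 4] JU: children J:{C}, U:{A} ∪→ {A,C}; cost 1
[col 4] FJU: children F:{G}, JU:{A,C} ∪→ {A,C,G}; cost 1
[col 4] MW: children M:{C}, W:{T} ∪→ {C,T}; cost 1
[col 4] FJMUW: children FJU:{A,C,G}, MW:{C,T} ∩→ {C}; cost 0
[col 4] FJMPUW: children FJMUW:{C}, P:{C} ∩→ {C}; cost 0
[col 4] FJMPUWX: children FJMPUW:{C}, X:{T} ∪→ {C,T}; cost 1
[col 5] JU: children J:{G}, U:{T} ∪→ {G,T}; cost 1
[col 5] FJU: children F:{C}, JU:{G,T} ∪→ {C,G,T}; cost 1
[col 5] MW: children M:{T}, W:{T} ∩→ {T}; cost 0
[col 5] FJMUW: children FJU:{C,G,T}, MW:{T} ∩→ {T}; cost 0
[col 5] FJMPUW: children FJMUW:{T}, P:{T} ∩→ {T}; cost 0
[col 5] FJMPUWX: children FJMPUW:{T}, X:{A} ∪→ {A,T}; cost 1
[col 6] JU: children J:{A}, U:{C} ∪→ {A,C}; cost 1
[col 6] FJU: children F:{T}, JU:{A,C} ∪→ {A,C,T}; cost 1
[col 6] MW: children M:{A}, W:{A} ∩→ {A}; cost 0
[col 6] FJMUW: children FJU:{A,C,T}, MW:{A} ∩→ {A}; cost 0
[col 6] FJMPUW: children FJMUW:{A}, P:{A} ∩→ {A}; cost 0
[col 6] FJMPUWX: children FJMPUW:{A}, X:{G} ∪→ {A,G}; cost 1
[col 7] JU: children J:{T}, U:{G} ∪→ {G,T}; cost 1
[col 7] FJU: children F:{C}, JU:{G,T} ∪→ {C,G,T}; cost 1
[col 7] MW: children M:{A}, W:{C} ∪→ {A,C}; cost 1
[col 7] FJMUW: children FJU:{C,G,T}, MW:{A,C} ∩→ {C}; cost 0
[col 7] FJMPUW: children FJMUW:{C}, P:{C} ∩→ {C}; cost 0
[col 7] FJMPUWX: children FJMPUW:{C}, X:{C} ∩→ {C}; cost 0
per-site changes: [2, 4, 3, 5, 4, 3, 3, 3]; total = 27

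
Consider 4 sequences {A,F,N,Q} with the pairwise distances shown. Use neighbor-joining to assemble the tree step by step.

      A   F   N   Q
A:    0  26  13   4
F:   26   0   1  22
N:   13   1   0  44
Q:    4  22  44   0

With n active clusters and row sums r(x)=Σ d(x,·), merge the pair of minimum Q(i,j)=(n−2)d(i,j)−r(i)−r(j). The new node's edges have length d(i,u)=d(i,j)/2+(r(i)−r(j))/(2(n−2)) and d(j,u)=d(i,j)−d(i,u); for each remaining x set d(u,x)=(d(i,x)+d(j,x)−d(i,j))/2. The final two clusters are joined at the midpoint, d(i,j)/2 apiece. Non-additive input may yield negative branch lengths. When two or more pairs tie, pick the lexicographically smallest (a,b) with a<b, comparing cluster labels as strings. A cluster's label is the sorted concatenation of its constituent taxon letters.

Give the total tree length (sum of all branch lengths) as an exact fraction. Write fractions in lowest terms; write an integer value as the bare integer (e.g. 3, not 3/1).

115/4

step 1: merge (A,Q) at d=4, Q=-105; branch lengths A→-19/4, Q→35/4; new cluster AQ
  updated: d(AQ,F)=22, d(AQ,N)=53/2
step 2: merge (AQ,F) at d=22, Q=-99/2; branch lengths AQ→95/4, F→-7/4; new cluster AFQ
  updated: d(AFQ,N)=11/4
step 3: merge (AFQ,N) at d=11/4; branch lengths AFQ→11/8, N→11/8; new cluster AFNQ
final tree: (((A:-19/4,Q:35/4):95/4,F:-7/4):11/8,N:11/8)
total length: 115/4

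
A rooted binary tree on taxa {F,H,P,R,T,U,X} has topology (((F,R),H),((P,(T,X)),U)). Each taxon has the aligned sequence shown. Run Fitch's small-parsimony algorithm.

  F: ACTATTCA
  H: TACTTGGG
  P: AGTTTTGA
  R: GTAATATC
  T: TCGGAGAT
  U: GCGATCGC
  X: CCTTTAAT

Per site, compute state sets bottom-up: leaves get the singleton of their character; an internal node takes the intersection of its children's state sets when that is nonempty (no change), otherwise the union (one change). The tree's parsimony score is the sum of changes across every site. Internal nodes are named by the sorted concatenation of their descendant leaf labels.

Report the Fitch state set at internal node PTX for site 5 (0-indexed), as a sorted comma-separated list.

[col 0] FR: children F:{A}, R:{G} ∪→ {A,G}; cost 1
[col 0] FHR: children FR:{A,G}, H:{T} ∪→ {A,G,T}; cost 1
[col 0] TX: children T:{T}, X:{C} ∪→ {C,T}; cost 1
[col 0] PTX: children P:{A}, TX:{C,T} ∪→ {A,C,T}; cost 1
[col 0] PTUX: children PTX:{A,C,T}, U:{G} ∪→ {A,C,G,T}; cost 1
[col 0] FHPRTUX: children FHR:{A,G,T}, PTUX:{A,C,G,T} ∩→ {A,G,T}; cost 0
[col 1] FR: children F:{C}, R:{T} ∪→ {C,T}; cost 1
[col 1] FHR: children FR:{C,T}, H:{A} ∪→ {A,C,T}; cost 1
[col 1] TX: children T:{C}, X:{C} ∩→ {C}; cost 0
[col 1] PTX: children P:{G}, TX:{C} ∪→ {C,G}; cost 1
[col 1] PTUX: children PTX:{C,G}, U:{C} ∩→ {C}; cost 0
[col 1] FHPRTUX: children FHR:{A,C,T}, PTUX:{C} ∩→ {C}; cost 0
[col 2] FR: children F:{T}, R:{A} ∪→ {A,T}; cost 1
[col 2] FHR: children FR:{A,T}, H:{C} ∪→ {A,C,T}; cost 1
[col 2] TX: children T:{G}, X:{T} ∪→ {G,T}; cost 1
[col 2] PTX: children P:{T}, TX:{G,T} ∩→ {T}; cost 0
[col 2] PTUX: children PTX:{T}, U:{G} ∪→ {G,T}; cost 1
[col 2] FHPRTUX: children FHR:{A,C,T}, PTUX:{G,T} ∩→ {T}; cost 0
[col 3] FR: children F:{A}, R:{A} ∩→ {A}; cost 0
[col 3] FHR: children FR:{A}, H:{T} ∪→ {A,T}; cost 1
[col 3] TX: children T:{G}, X:{T} ∪→ {G,T}; cost 1
[col 3] PTX: children P:{T}, TX:{G,T} ∩→ {T}; cost 0
[col 3] PTUX: children PTX:{T}, U:{A} ∪→ {A,T}; cost 1
[col 3] FHPRTUX: children FHR:{A,T}, PTUX:{A,T} ∩→ {A,T}; cost 0
[col 4] FR: children F:{T}, R:{T} ∩→ {T}; cost 0
[col 4] FHR: children FR:{T}, H:{T} ∩→ {T}; cost 0
[col 4] TX: children T:{A}, X:{T} ∪→ {A,T}; cost 1
[col 4] PTX: children P:{T}, TX:{A,T} ∩→ {T}; cost 0
[col 4] PTUX: children PTX:{T}, U:{T} ∩→ {T}; cost 0
[col 4] FHPRTUX: children FHR:{T}, PTUX:{T} ∩→ {T}; cost 0
[col 5] FR: children F:{T}, R:{A} ∪→ {A,T}; cost 1
[col 5] FHR: children FR:{A,T}, H:{G} ∪→ {A,G,T}; cost 1
[col 5] TX: children T:{G}, X:{A} ∪→ {A,G}; cost 1
[col 5] PTX: children P:{T}, TX:{A,G} ∪→ {A,G,T}; cost 1
[col 5] PTUX: children PTX:{A,G,T}, U:{C} ∪→ {A,C,G,T}; cost 1
[col 5] FHPRTUX: children FHR:{A,G,T}, PTUX:{A,C,G,T} ∩→ {A,G,T}; cost 0
[col 6] FR: children F:{C}, R:{T} ∪→ {C,T}; cost 1
[col 6] FHR: children FR:{C,T}, H:{G} ∪→ {C,G,T}; cost 1
[col 6] TX: children T:{A}, X:{A} ∩→ {A}; cost 0
[col 6] PTX: children P:{G}, TX:{A} ∪→ {A,G}; cost 1
[col 6] PTUX: children PTX:{A,G}, U:{G} ∩→ {G}; cost 0
[col 6] FHPRTUX: children FHR:{C,G,T}, PTUX:{G} ∩→ {G}; cost 0
[col 7] FR: children F:{A}, R:{C} ∪→ {A,C}; cost 1
[col 7] FHR: children FR:{A,C}, H:{G} ∪→ {A,C,G}; cost 1
[col 7] TX: children T:{T}, X:{T} ∩→ {T}; cost 0
[col 7] PTX: children P:{A}, TX:{T} ∪→ {A,T}; cost 1
[col 7] PTUX: children PTX:{A,T}, U:{C} ∪→ {A,C,T}; cost 1
[col 7] FHPRTUX: children FHR:{A,C,G}, PTUX:{A,C,T} ∩→ {A,C}; cost 0
per-site changes: [5, 3, 4, 3, 1, 5, 3, 4]; total = 28

A,G,T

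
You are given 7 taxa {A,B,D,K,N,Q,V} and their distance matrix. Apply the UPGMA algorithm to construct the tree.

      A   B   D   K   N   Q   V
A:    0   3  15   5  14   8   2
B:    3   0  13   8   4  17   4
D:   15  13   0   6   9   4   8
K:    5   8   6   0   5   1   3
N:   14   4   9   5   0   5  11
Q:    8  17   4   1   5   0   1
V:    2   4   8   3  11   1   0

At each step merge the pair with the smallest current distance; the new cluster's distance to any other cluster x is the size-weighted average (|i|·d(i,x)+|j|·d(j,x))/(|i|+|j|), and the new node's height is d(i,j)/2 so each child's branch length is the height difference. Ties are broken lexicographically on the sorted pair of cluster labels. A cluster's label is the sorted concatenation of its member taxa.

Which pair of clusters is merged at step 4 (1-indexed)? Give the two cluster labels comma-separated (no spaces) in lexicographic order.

D,KQ

1. join K+Q (d=1) ⇒ KQ; edges |K|=1/2, |Q|=1/2
  updated: d(A,KQ)=13/2, d(B,KQ)=25/2, d(D,KQ)=5, d(KQ,N)=5, d(KQ,V)=2
2. join A+V (d=2) ⇒ AV; edges |A|=1, |V|=1
  updated: d(AV,B)=7/2, d(AV,D)=23/2, d(AV,KQ)=17/4, d(AV,N)=25/2
3. join AV+B (d=7/2) ⇒ ABV; edges |AV|=3/4, |B|=7/4
  updated: d(ABV,D)=12, d(ABV,KQ)=7, d(ABV,N)=29/3
4. join D+KQ (d=5) ⇒ DKQ; edges |D|=5/2, |KQ|=2
  updated: d(ABV,DKQ)=26/3, d(DKQ,N)=19/3
5. join DKQ+N (d=19/3) ⇒ DKNQ; edges |DKQ|=2/3, |N|=19/6
  updated: d(ABV,DKNQ)=107/12
6. join ABV+DKNQ (d=107/12) ⇒ ABDKNQV; edges |ABV|=65/24, |DKNQ|=31/24
final tree: (((A:1,V:1):3/4,B:7/4):65/24,((D:5/2,(K:1/2,Q:1/2):2):2/3,N:19/6):31/24)
total length: 107/6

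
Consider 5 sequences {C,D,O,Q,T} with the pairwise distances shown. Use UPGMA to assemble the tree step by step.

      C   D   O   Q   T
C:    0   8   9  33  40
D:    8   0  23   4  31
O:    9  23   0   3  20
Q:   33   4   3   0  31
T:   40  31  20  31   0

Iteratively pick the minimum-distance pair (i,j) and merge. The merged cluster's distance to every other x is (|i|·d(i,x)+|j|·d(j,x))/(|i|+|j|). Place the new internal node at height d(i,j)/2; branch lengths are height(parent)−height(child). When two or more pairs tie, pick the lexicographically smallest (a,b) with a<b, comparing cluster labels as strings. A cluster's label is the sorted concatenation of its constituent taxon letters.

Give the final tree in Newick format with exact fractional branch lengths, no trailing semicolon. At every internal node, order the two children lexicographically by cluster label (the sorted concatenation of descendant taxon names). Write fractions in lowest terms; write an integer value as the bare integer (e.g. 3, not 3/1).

(((C:4,D:4):37/8,(O:3/2,Q:3/2):57/8):53/8,T:61/4)

iteration 1: select O,Q (d=3); attach at lengths (3/2, 3/2); label the merged cluster OQ
  updated: d(C,OQ)=21, d(D,OQ)=27/2, d(OQ,T)=51/2
iteration 2: select C,D (d=8); attach at lengths (4, 4); label the merged cluster CD
  updated: d(CD,OQ)=69/4, d(CD,T)=71/2
iteration 3: select CD,OQ (d=69/4); attach at lengths (37/8, 57/8); label the merged cluster CDOQ
  updated: d(CDOQ,T)=61/2
iteration 4: select CDOQ,T (d=61/2); attach at lengths (53/8, 61/4); label the merged cluster CDOQT
final tree: (((C:4,D:4):37/8,(O:3/2,Q:3/2):57/8):53/8,T:61/4)
total length: 357/8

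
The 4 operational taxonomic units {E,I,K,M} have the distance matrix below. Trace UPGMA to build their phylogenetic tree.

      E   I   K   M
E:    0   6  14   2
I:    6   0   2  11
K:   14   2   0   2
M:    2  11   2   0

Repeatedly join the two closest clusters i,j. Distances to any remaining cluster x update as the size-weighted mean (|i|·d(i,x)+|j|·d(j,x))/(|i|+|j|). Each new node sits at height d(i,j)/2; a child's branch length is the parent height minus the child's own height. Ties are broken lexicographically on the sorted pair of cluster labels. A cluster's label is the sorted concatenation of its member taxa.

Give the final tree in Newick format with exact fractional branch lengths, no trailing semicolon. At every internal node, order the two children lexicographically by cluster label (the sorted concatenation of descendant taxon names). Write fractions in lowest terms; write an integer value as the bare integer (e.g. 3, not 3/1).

((E:1,M:1):25/8,(I:1,K:1):25/8)

step 1: merge (E,M) at d=2; branch lengths E→1, M→1; new cluster EM
  updated: d(EM,I)=17/2, d(EM,K)=8
step 2: merge (I,K) at d=2; branch lengths I→1, K→1; new cluster IK
  updated: d(EM,IK)=33/4
step 3: merge (EM,IK) at d=33/4; branch lengths EM→25/8, IK→25/8; new cluster EIKM
final tree: ((E:1,M:1):25/8,(I:1,K:1):25/8)
total length: 41/4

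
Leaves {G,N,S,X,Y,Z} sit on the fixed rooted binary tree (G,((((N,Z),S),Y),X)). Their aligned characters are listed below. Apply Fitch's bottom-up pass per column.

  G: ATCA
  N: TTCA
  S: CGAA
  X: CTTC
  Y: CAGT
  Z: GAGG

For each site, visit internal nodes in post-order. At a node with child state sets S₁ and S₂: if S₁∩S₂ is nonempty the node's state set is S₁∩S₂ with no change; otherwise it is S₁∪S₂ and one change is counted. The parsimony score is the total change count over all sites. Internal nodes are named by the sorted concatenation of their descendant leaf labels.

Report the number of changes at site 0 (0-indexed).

NZ@0: {T} ∪ {G} = {G,T} (union, +1)
NSZ@0: {G,T} ∪ {C} = {C,G,T} (union, +1)
NSYZ@0: {C,G,T} ∩ {C} = {C} (intersection, +0)
NSXYZ@0: {C} ∩ {C} = {C} (intersection, +0)
GNSXYZ@0: {A} ∪ {C} = {A,C} (union, +1)
NZ@1: {T} ∪ {A} = {A,T} (union, +1)
NSZ@1: {A,T} ∪ {G} = {A,G,T} (union, +1)
NSYZ@1: {A,G,T} ∩ {A} = {A} (intersection, +0)
NSXYZ@1: {A} ∪ {T} = {A,T} (union, +1)
GNSXYZ@1: {T} ∩ {A,T} = {T} (intersection, +0)
NZ@2: {C} ∪ {G} = {C,G} (union, +1)
NSZ@2: {C,G} ∪ {A} = {A,C,G} (union, +1)
NSYZ@2: {A,C,G} ∩ {G} = {G} (intersection, +0)
NSXYZ@2: {G} ∪ {T} = {G,T} (union, +1)
GNSXYZ@2: {C} ∪ {G,T} = {C,G,T} (union, +1)
NZ@3: {A} ∪ {G} = {A,G} (union, +1)
NSZ@3: {A,G} ∩ {A} = {A} (intersection, +0)
NSYZ@3: {A} ∪ {T} = {A,T} (union, +1)
NSXYZ@3: {A,T} ∪ {C} = {A,C,T} (union, +1)
GNSXYZ@3: {A} ∩ {A,C,T} = {A} (intersection, +0)
per-site changes: [3, 3, 4, 3]; total = 13

3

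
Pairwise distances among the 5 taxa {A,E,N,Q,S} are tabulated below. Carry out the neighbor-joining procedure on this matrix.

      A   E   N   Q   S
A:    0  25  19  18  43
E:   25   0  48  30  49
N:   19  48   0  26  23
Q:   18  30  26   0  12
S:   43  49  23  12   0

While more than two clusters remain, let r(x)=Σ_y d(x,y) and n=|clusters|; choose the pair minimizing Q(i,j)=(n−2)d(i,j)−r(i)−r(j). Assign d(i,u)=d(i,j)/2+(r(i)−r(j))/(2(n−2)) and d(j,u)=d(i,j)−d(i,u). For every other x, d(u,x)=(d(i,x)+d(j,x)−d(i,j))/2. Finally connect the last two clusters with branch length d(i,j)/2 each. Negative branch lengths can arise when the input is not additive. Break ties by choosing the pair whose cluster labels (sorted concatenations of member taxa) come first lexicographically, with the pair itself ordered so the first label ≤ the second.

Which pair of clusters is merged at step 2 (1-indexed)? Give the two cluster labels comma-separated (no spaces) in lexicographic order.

AE,N

iteration 1: select A,E (d=25, Q=-182); attach at lengths (14/3, 61/3); label the merged cluster AE
  updated: d(AE,N)=21, d(AE,Q)=23/2, d(AE,S)=67/2
iteration 2: select AE,N (d=21, Q=-94); attach at lengths (19/2, 23/2); label the merged cluster AEN
  updated: d(AEN,Q)=33/4, d(AEN,S)=71/4
iteration 3: select AEN,Q (d=33/4, Q=-38); attach at lengths (7, 5/4); label the merged cluster AENQ
  updated: d(AENQ,S)=43/4
iteration 4: select AENQ,S (d=43/4); attach at lengths (43/8, 43/8); label the merged cluster AENQS
final tree: ((((A:14/3,E:61/3):19/2,N:23/2):7,Q:5/4):43/8,S:43/8)
total length: 65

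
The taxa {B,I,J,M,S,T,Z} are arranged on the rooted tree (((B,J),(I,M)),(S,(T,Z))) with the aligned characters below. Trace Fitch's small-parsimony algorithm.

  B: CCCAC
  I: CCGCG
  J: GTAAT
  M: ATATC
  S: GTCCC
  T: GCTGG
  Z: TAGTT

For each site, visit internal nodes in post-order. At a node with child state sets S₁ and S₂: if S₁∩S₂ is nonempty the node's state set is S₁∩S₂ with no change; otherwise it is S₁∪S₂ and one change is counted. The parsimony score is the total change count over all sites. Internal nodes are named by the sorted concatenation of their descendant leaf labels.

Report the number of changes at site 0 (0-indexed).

[col 0] BJ: children B:{C}, J:{G} ∪→ {C,G}; cost 1
[col 0] IM: children I:{C}, M:{A} ∪→ {A,C}; cost 1
[col 0] BIJM: children BJ:{C,G}, IM:{A,C} ∩→ {C}; cost 0
[col 0] TZ: children T:{G}, Z:{T} ∪→ {G,T}; cost 1
[col 0] STZ: children S:{G}, TZ:{G,T} ∩→ {G}; cost 0
[col 0] BIJMSTZ: children BIJM:{C}, STZ:{G} ∪→ {C,G}; cost 1
[col 1] BJ: children B:{C}, J:{T} ∪→ {C,T}; cost 1
[col 1] IM: children I:{C}, M:{T} ∪→ {C,T}; cost 1
[col 1] BIJM: children BJ:{C,T}, IM:{C,T} ∩→ {C,T}; cost 0
[col 1] TZ: children T:{C}, Z:{A} ∪→ {A,C}; cost 1
[col 1] STZ: children S:{T}, TZ:{A,C} ∪→ {A,C,T}; cost 1
[col 1] BIJMSTZ: children BIJM:{C,T}, STZ:{A,C,T} ∩→ {C,T}; cost 0
[col 2] BJ: children B:{C}, J:{A} ∪→ {A,C}; cost 1
[col 2] IM: children I:{G}, M:{A} ∪→ {A,G}; cost 1
[col 2] BIJM: children BJ:{A,C}, IM:{A,G} ∩→ {A}; cost 0
[col 2] TZ: children T:{T}, Z:{G} ∪→ {G,T}; cost 1
[col 2] STZ: children S:{C}, TZ:{G,T} ∪→ {C,G,T}; cost 1
[col 2] BIJMSTZ: children BIJM:{A}, STZ:{C,G,T} ∪→ {A,C,G,T}; cost 1
[col 3] BJ: children B:{A}, J:{A} ∩→ {A}; cost 0
[col 3] IM: children I:{C}, M:{T} ∪→ {C,T}; cost 1
[col 3] BIJM: children BJ:{A}, IM:{C,T} ∪→ {A,C,T}; cost 1
[col 3] TZ: children T:{G}, Z:{T} ∪→ {G,T}; cost 1
[col 3] STZ: children S:{C}, TZ:{G,T} ∪→ {C,G,T}; cost 1
[col 3] BIJMSTZ: children BIJM:{A,C,T}, STZ:{C,G,T} ∩→ {C,T}; cost 0
[col 4] BJ: children B:{C}, J:{T} ∪→ {C,T}; cost 1
[col 4] IM: children I:{G}, M:{C} ∪→ {C,G}; cost 1
[col 4] BIJM: children BJ:{C,T}, IM:{C,G} ∩→ {C}; cost 0
[col 4] TZ: children T:{G}, Z:{T} ∪→ {G,T}; cost 1
[col 4] STZ: children S:{C}, TZ:{G,T} ∪→ {C,G,T}; cost 1
[col 4] BIJMSTZ: children BIJM:{C}, STZ:{C,G,T} ∩→ {C}; cost 0
per-site changes: [4, 4, 5, 4, 4]; total = 21

4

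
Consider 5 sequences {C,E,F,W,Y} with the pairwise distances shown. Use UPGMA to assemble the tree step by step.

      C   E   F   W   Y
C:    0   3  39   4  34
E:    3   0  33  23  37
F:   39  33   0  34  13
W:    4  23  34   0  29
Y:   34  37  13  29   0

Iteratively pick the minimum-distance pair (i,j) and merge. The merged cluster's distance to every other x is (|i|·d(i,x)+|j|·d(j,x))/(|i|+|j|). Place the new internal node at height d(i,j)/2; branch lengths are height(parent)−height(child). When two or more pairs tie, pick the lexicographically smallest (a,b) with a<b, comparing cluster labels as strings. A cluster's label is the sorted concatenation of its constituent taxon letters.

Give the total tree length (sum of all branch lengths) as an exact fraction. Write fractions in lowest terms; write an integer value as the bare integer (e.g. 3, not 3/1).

589/12

1. join C+E (d=3) ⇒ CE; edges |C|=3/2, |E|=3/2
  updated: d(CE,F)=36, d(CE,W)=27/2, d(CE,Y)=71/2
2. join F+Y (d=13) ⇒ FY; edges |F|=13/2, |Y|=13/2
  updated: d(CE,FY)=143/4, d(FY,W)=63/2
3. join CE+W (d=27/2) ⇒ CEW; edges |CE|=21/4, |W|=27/4
  updated: d(CEW,FY)=103/3
4. join CEW+FY (d=103/3) ⇒ CEFWY; edges |CEW|=125/12, |FY|=32/3
final tree: (((C:3/2,E:3/2):21/4,W:27/4):125/12,(F:13/2,Y:13/2):32/3)
total length: 589/12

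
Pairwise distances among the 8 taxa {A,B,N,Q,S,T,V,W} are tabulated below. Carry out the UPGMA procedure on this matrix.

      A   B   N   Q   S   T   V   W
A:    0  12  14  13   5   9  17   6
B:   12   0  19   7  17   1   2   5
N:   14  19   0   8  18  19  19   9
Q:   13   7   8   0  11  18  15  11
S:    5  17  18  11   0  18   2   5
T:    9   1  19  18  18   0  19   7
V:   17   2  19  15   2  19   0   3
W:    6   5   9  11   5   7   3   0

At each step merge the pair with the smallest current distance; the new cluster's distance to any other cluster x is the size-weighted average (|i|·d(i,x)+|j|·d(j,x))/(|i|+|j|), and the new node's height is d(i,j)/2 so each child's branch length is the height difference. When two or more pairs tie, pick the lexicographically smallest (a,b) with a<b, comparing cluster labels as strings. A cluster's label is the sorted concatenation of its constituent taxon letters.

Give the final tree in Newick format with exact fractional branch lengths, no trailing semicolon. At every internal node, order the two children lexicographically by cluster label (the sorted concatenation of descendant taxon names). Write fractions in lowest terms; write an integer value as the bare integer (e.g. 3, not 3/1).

iteration 1: select B,T (d=1); attach at lengths (1/2, 1/2); label the merged cluster BT
  updated: d(A,BT)=21/2, d(BT,N)=19, d(BT,Q)=25/2, d(BT,S)=35/2, d(BT,V)=21/2, d(BT,W)=6
iteration 2: select S,V (d=2); attach at lengths (1, 1); label the merged cluster SV
  updated: d(A,SV)=11, d(BT,SV)=14, d(N,SV)=37/2, d(Q,SV)=13, d(SV,W)=4
iteration 3: select SV,W (d=4); attach at lengths (1, 2); label the merged cluster SVW
  updated: d(A,SVW)=28/3, d(BT,SVW)=34/3, d(N,SVW)=46/3, d(Q,SVW)=37/3
iteration 4: select N,Q (d=8); attach at lengths (4, 4); label the merged cluster NQ
  updated: d(A,NQ)=27/2, d(BT,NQ)=63/4, d(NQ,SVW)=83/6
iteration 5: select A,SVW (d=28/3); attach at lengths (14/3, 8/3); label the merged cluster ASVW
  updated: d(ASVW,BT)=89/8, d(ASVW,NQ)=55/4
iteration 6: select ASVW,BT (d=89/8); attach at lengths (43/48, 81/16); label the merged cluster ABSTVW
  updated: d(ABSTVW,NQ)=173/12
iteration 7: select ABSTVW,NQ (d=173/12); attach at lengths (79/48, 77/24); label the merged cluster ABNQSTVW
final tree: (((A:14/3,((S:1,V:1):1,W:2):8/3):43/48,(B:1/2,T:1/2):81/16):79/48,(N:4,Q:4):77/24)
total length: 1543/48

(((A:14/3,((S:1,V:1):1,W:2):8/3):43/48,(B:1/2,T:1/2):81/16):79/48,(N:4,Q:4):77/24)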